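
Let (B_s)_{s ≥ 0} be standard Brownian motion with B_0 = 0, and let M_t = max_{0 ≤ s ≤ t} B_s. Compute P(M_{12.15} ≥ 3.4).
P(M_{12.15} ≥ 3.4) = 2·P(B_{12.15} ≥ 3.4) = 2(1 − Φ(3.4/√12.15)) ≈ 0.3294

By the reflection principle for Brownian motion, P(M_t ≥ a) = 2 · P(B_t ≥ a) for a ≥ 0. Since B_t ~ N(0, t), P(B_t ≥ 3.4) = 1 − Φ(3.4/√t) = 1 − Φ(3.4/√12.15) = 1 − Φ(0.9754). So
  P(M_{12.15} ≥ 3.4) = 2(1 − Φ(0.9754)) ≈ 0.3294.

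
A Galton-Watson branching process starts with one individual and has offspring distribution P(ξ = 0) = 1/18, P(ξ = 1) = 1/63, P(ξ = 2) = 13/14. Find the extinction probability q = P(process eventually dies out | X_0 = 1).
q = 7/117

The pgf is f(s) = 1/18 + 1/63·s + 13/14·s². The extinction probability q is the smallest fixed point of f in [0, 1]. Setting s = f(s):
  13/14·s² + (1/63 − 1)·s + 1/18 = 0
  13/14·s² − (1/18 + 13/14)·s + 1/18 = 0
which factors as (s − 1)·(13/14·s − 1/18) = 0, giving roots s = 1 and s = (1/18)/(13/14) = 7/117.
Mean offspring μ = 1/63 + 2·13/14 = 118/63 > 1 (supercritical), so q < 1. The extinction probability is the smaller root: q = (1/18)/(13/14) = 7/117.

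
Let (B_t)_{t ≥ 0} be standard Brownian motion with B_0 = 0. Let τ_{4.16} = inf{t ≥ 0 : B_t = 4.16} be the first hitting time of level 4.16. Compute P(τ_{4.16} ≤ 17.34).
P(τ_{4.16} ≤ 17.34) = 2(1 − Φ(4.16/√17.34)) = 2(1 − Φ(0.9990)) ≈ 0.3178

By the reflection principle for standard BM, P(τ_b ≤ t) = 2 · P(B_t ≥ b). Since B_t ~ N(0, t), P(B_t ≥ 4.16) = 1 − Φ(4.16/√t) = 1 − Φ(4.16/√17.34) = 1 − Φ(0.9990) ≈ 0.15890. Doubling: P(τ_{4.16} ≤ 17.34) ≈ 2 · 0.15890 = 0.31780 ≈ 0.3178.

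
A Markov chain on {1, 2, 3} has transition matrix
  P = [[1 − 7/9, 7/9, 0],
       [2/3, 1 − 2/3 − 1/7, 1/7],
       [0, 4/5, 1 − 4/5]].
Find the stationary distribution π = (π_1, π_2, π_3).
π = (8/19, 28/57, 5/57)

This is a birth-death chain on three states, which satisfies detailed balance: π_1 · P_{12} = π_2 · P_{21} and π_2 · P_{23} = π_3 · P_{32}.
From π_1 · 7/9 = π_2 · 2/3: π_2/π_1 = (7/9)/(2/3) = 7/6.
From π_2 · 1/7 = π_3 · 4/5: π_3/π_2 = (1/7)/(4/5) = 5/28.
Take π_1 proportional to 1; then unnormalized π = (1, 7/6, 5/24). Normalize by dividing by the sum 19/8:
  π = (8/19, 28/57, 5/57).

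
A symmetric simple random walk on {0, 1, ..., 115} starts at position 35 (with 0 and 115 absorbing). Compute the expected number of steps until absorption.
E[τ | X_0 = 35] = 2800

Let v_k = E[τ | X_0 = k]. Boundary: v_0 = v_115 = 0. Recurrence: v_k = 1 + (v_{k-1} + v_{k+1})/2 for 1 ≤ k ≤ 114. The particular solution to v_k − (v_{k-1} + v_{k+1})/2 = 1 is v_k = −k^2. Adding homogeneous solution A + B k and matching boundaries gives v_k = k (115 − k). Substituting k = 35: v_35 = 35 · 80 = 2800.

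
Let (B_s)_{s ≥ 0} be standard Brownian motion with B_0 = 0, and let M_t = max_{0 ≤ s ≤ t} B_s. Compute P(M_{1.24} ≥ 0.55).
P(M_{1.24} ≥ 0.55) = 2·P(B_{1.24} ≥ 0.55) = 2(1 − Φ(0.55/√1.24)) ≈ 0.6214

By the reflection principle for Brownian motion, P(M_t ≥ a) = 2 · P(B_t ≥ a) for a ≥ 0. Since B_t ~ N(0, t), P(B_t ≥ 0.55) = 1 − Φ(0.55/√t) = 1 − Φ(0.55/√1.24) = 1 − Φ(0.4939). So
  P(M_{1.24} ≥ 0.55) = 2(1 − Φ(0.4939)) ≈ 0.6214.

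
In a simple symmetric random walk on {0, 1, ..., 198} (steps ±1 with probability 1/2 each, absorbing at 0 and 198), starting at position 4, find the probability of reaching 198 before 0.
P(hit 198 before 0) = 4/198 = 2/99

Let u_k = P(hit 198 before 0 | start at k). Then u_0 = 0, u_198 = 1, and u_k = u_{k-1}/2 + u_{k+1}/2 for 1 ≤ k ≤ 197. This harmonic recurrence is solved by u_k = k/198, giving u_4 = 4/198 = 2/99.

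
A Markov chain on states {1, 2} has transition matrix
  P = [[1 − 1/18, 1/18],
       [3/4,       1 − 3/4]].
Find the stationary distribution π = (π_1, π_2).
π_1 = 27/29, π_2 = 2/29

Solve πP = π with π_1 + π_2 = 1. From πP = π: π_1 · (1 − 1/18) + π_2 · 3/4 = π_1 ⇒ π_2 · 3/4 = π_1 · 1/18 ⇒ π_2/π_1 = (1/18)/(3/4) = 2/27. Together with π_1 + π_2 = 1:
  π_1 = (3/4)/(1/18 + 3/4) = (3/4)/(29/36) = 27/29,
  π_2 = (1/18)/(1/18 + 3/4) = (1/18)/(29/36) = 2/29.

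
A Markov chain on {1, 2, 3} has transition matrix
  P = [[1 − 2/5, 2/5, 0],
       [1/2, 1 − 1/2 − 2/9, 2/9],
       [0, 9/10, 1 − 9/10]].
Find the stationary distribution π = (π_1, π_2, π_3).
π = (405/809, 324/809, 80/809)

This is a birth-death chain on three states, which satisfies detailed balance: π_1 · P_{12} = π_2 · P_{21} and π_2 · P_{23} = π_3 · P_{32}.
From π_1 · 2/5 = π_2 · 1/2: π_2/π_1 = (2/5)/(1/2) = 4/5.
From π_2 · 2/9 = π_3 · 9/10: π_3/π_2 = (2/9)/(9/10) = 20/81.
Take π_1 proportional to 1; then unnormalized π = (1, 4/5, 16/81). Normalize by dividing by the sum 809/405:
  π = (405/809, 324/809, 80/809).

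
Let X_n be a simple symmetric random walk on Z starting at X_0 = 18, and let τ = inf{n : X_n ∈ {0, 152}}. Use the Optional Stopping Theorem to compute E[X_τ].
E[X_τ] = 18

X_n is a martingale and τ is a bounded-mean stopping time (indeed τ is finite a.s. with bounded expectation since the walk is in a bounded region). By the OST, E[X_τ] = E[X_0] = 18. Equivalently: E[X_τ] = 152 · P(hit 152 first) + 0 · P(hit 0 first) = 152 · (18/152) = 18.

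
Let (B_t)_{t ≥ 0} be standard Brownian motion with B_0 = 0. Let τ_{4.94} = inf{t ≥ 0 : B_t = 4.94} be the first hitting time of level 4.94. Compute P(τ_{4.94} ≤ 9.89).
P(τ_{4.94} ≤ 9.89) = 2(1 − Φ(4.94/√9.89)) = 2(1 − Φ(1.5708)) ≈ 0.1162

By the reflection principle for standard BM, P(τ_b ≤ t) = 2 · P(B_t ≥ b). Since B_t ~ N(0, t), P(B_t ≥ 4.94) = 1 − Φ(4.94/√t) = 1 − Φ(4.94/√9.89) = 1 − Φ(1.5708) ≈ 0.05811. Doubling: P(τ_{4.94} ≤ 9.89) ≈ 2 · 0.05811 = 0.11622 ≈ 0.1162.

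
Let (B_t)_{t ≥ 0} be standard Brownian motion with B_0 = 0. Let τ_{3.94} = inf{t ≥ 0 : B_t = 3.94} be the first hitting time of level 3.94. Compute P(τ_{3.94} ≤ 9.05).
P(τ_{3.94} ≤ 9.05) = 2(1 − Φ(3.94/√9.05)) = 2(1 − Φ(1.3097)) ≈ 0.1903

By the reflection principle for standard BM, P(τ_b ≤ t) = 2 · P(B_t ≥ b). Since B_t ~ N(0, t), P(B_t ≥ 3.94) = 1 − Φ(3.94/√t) = 1 − Φ(3.94/√9.05) = 1 − Φ(1.3097) ≈ 0.09515. Doubling: P(τ_{3.94} ≤ 9.05) ≈ 2 · 0.09515 = 0.19030 ≈ 0.1903.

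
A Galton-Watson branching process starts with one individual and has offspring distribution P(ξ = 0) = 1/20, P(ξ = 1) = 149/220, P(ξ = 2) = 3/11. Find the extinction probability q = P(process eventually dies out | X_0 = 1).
q = 11/60

The pgf is f(s) = 1/20 + 149/220·s + 3/11·s². The extinction probability q is the smallest fixed point of f in [0, 1]. Setting s = f(s):
  3/11·s² + (149/220 − 1)·s + 1/20 = 0
  3/11·s² − (1/20 + 3/11)·s + 1/20 = 0
which factors as (s − 1)·(3/11·s − 1/20) = 0, giving roots s = 1 and s = (1/20)/(3/11) = 11/60.
Mean offspring μ = 149/220 + 2·3/11 = 269/220 > 1 (supercritical), so q < 1. The extinction probability is the smaller root: q = (1/20)/(3/11) = 11/60.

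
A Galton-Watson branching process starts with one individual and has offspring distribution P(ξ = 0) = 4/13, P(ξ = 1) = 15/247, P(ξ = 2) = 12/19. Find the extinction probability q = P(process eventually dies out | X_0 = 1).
q = 19/39

The pgf is f(s) = 4/13 + 15/247·s + 12/19·s². The extinction probability q is the smallest fixed point of f in [0, 1]. Setting s = f(s):
  12/19·s² + (15/247 − 1)·s + 4/13 = 0
  12/19·s² − (4/13 + 12/19)·s + 4/13 = 0
which factors as (s − 1)·(12/19·s − 4/13) = 0, giving roots s = 1 and s = (4/13)/(12/19) = 19/39.
Mean offspring μ = 15/247 + 2·12/19 = 327/247 > 1 (supercritical), so q < 1. The extinction probability is the smaller root: q = (4/13)/(12/19) = 19/39.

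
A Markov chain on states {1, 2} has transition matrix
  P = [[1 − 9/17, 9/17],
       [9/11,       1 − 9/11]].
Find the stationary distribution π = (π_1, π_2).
π_1 = 17/28, π_2 = 11/28

Solve πP = π with π_1 + π_2 = 1. From πP = π: π_1 · (1 − 9/17) + π_2 · 9/11 = π_1 ⇒ π_2 · 9/11 = π_1 · 9/17 ⇒ π_2/π_1 = (9/17)/(9/11) = 11/17. Together with π_1 + π_2 = 1:
  π_1 = (9/11)/(9/17 + 9/11) = (9/11)/(252/187) = 17/28,
  π_2 = (9/17)/(9/17 + 9/11) = (9/17)/(252/187) = 11/28.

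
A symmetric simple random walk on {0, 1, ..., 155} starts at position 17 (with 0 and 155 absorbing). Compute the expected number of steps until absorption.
E[τ | X_0 = 17] = 2346

Let v_k = E[τ | X_0 = k]. Boundary: v_0 = v_155 = 0. Recurrence: v_k = 1 + (v_{k-1} + v_{k+1})/2 for 1 ≤ k ≤ 154. The particular solution to v_k − (v_{k-1} + v_{k+1})/2 = 1 is v_k = −k^2. Adding homogeneous solution A + B k and matching boundaries gives v_k = k (155 − k). Substituting k = 17: v_17 = 17 · 138 = 2346.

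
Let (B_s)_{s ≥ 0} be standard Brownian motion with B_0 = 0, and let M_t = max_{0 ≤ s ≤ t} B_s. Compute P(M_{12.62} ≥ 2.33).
P(M_{12.62} ≥ 2.33) = 2·P(B_{12.62} ≥ 2.33) = 2(1 − Φ(2.33/√12.62)) ≈ 0.5119

By the reflection principle for Brownian motion, P(M_t ≥ a) = 2 · P(B_t ≥ a) for a ≥ 0. Since B_t ~ N(0, t), P(B_t ≥ 2.33) = 1 − Φ(2.33/√t) = 1 − Φ(2.33/√12.62) = 1 − Φ(0.6559). So
  P(M_{12.62} ≥ 2.33) = 2(1 − Φ(0.6559)) ≈ 0.5119.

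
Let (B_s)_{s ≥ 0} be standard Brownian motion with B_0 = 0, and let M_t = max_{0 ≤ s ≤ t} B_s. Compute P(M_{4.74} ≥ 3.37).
P(M_{4.74} ≥ 3.37) = 2·P(B_{4.74} ≥ 3.37) = 2(1 − Φ(3.37/√4.74)) ≈ 0.1216

By the reflection principle for Brownian motion, P(M_t ≥ a) = 2 · P(B_t ≥ a) for a ≥ 0. Since B_t ~ N(0, t), P(B_t ≥ 3.37) = 1 − Φ(3.37/√t) = 1 − Φ(3.37/√4.74) = 1 − Φ(1.5479). So
  P(M_{4.74} ≥ 3.37) = 2(1 − Φ(1.5479)) ≈ 0.1216.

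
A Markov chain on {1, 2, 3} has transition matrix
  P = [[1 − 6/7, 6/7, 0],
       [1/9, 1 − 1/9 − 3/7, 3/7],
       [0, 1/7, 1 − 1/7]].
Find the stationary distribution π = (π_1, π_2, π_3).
π = (7/223, 54/223, 162/223)

This is a birth-death chain on three states, which satisfies detailed balance: π_1 · P_{12} = π_2 · P_{21} and π_2 · P_{23} = π_3 · P_{32}.
From π_1 · 6/7 = π_2 · 1/9: π_2/π_1 = (6/7)/(1/9) = 54/7.
From π_2 · 3/7 = π_3 · 1/7: π_3/π_2 = (3/7)/(1/7) = 3.
Take π_1 proportional to 1; then unnormalized π = (1, 54/7, 162/7). Normalize by dividing by the sum 223/7:
  π = (7/223, 54/223, 162/223).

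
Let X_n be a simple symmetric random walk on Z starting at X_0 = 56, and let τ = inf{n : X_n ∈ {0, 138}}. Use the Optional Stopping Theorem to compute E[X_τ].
E[X_τ] = 56

X_n is a martingale and τ is a bounded-mean stopping time (indeed τ is finite a.s. with bounded expectation since the walk is in a bounded region). By the OST, E[X_τ] = E[X_0] = 56. Equivalently: E[X_τ] = 138 · P(hit 138 first) + 0 · P(hit 0 first) = 138 · (56/138) = 56.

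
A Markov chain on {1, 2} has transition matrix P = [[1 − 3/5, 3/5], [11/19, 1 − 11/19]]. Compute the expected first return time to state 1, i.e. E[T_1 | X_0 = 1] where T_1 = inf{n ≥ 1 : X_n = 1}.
E[T_1 | X_0 = 1] = 1/π_1 = 112/55

For an irreducible recurrent Markov chain with stationary distribution π, E[T_i | X_0 = i] = 1/π_i (Kac's formula). Here π_1 = (11/19)/(3/5 + 11/19) = (11/19)/(112/95) = 55/112, so E[T_1 | X_0 = 1] = 1/π_1 = (3/5 + 11/19)/(11/19) = (112/95)/(11/19) = 112/55.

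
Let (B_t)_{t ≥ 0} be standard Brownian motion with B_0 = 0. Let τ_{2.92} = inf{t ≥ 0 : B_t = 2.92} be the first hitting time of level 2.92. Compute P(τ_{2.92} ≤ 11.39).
P(τ_{2.92} ≤ 11.39) = 2(1 − Φ(2.92/√11.39)) = 2(1 − Φ(0.8652)) ≈ 0.3869

By the reflection principle for standard BM, P(τ_b ≤ t) = 2 · P(B_t ≥ b). Since B_t ~ N(0, t), P(B_t ≥ 2.92) = 1 − Φ(2.92/√t) = 1 − Φ(2.92/√11.39) = 1 − Φ(0.8652) ≈ 0.19346. Doubling: P(τ_{2.92} ≤ 11.39) ≈ 2 · 0.19346 = 0.38692 ≈ 0.3869.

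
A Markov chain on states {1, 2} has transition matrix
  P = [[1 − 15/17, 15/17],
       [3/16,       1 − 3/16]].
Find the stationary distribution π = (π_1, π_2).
π_1 = 17/97, π_2 = 80/97

Solve πP = π with π_1 + π_2 = 1. From πP = π: π_1 · (1 − 15/17) + π_2 · 3/16 = π_1 ⇒ π_2 · 3/16 = π_1 · 15/17 ⇒ π_2/π_1 = (15/17)/(3/16) = 80/17. Together with π_1 + π_2 = 1:
  π_1 = (3/16)/(15/17 + 3/16) = (3/16)/(291/272) = 17/97,
  π_2 = (15/17)/(15/17 + 3/16) = (15/17)/(291/272) = 80/97.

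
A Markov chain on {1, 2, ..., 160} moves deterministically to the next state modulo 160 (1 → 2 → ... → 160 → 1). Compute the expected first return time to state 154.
E[T_154 | X_0 = 154] = 160

The chain cycles deterministically, so starting at state 154 it returns in exactly 160 steps. Equivalently, the stationary distribution is uniform π_j = 1/160 for every state j, so by Kac's formula E[T_154] = 1/π_154 = 160.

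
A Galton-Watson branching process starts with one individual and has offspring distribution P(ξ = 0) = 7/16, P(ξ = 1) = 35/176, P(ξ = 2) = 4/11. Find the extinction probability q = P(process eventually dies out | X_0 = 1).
q = 1

Mean offspring μ = 0·7/16 + 1·35/176 + 2·4/11 = 163/176 ≤ 1. For μ ≤ 1 with offspring not concentrated at 1, the Galton-Watson process goes extinct almost surely, so q = 1.
(Algebraic check: The pgf is f(s) = 7/16 + 35/176·s + 4/11·s². The extinction probability q is the smallest fixed point of f in [0, 1]. Setting s = f(s):
  4/11·s² + (35/176 − 1)·s + 7/16 = 0
  4/11·s² − (7/16 + 4/11)·s + 7/16 = 0
which factors as (s − 1)·(4/11·s − 7/16) = 0, giving roots s = 1 and s = (7/16)/(4/11) = 77/64. Since 77/64 ≥ 1, the smallest root in [0, 1] is s = 1.)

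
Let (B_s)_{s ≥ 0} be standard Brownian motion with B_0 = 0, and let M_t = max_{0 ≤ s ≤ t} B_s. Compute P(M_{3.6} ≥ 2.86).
P(M_{3.6} ≥ 2.86) = 2·P(B_{3.6} ≥ 2.86) = 2(1 − Φ(2.86/√3.6)) ≈ 0.1317

By the reflection principle for Brownian motion, P(M_t ≥ a) = 2 · P(B_t ≥ a) for a ≥ 0. Since B_t ~ N(0, t), P(B_t ≥ 2.86) = 1 − Φ(2.86/√t) = 1 − Φ(2.86/√3.6) = 1 − Φ(1.5074). So
  P(M_{3.6} ≥ 2.86) = 2(1 − Φ(1.5074)) ≈ 0.1317.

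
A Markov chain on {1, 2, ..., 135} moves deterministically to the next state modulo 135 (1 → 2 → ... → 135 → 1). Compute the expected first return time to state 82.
E[T_82 | X_0 = 82] = 135

The chain cycles deterministically, so starting at state 82 it returns in exactly 135 steps. Equivalently, the stationary distribution is uniform π_j = 1/135 for every state j, so by Kac's formula E[T_82] = 1/π_82 = 135.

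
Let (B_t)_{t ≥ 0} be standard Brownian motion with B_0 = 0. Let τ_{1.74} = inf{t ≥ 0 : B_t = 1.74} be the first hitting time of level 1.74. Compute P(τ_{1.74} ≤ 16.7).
P(τ_{1.74} ≤ 16.7) = 2(1 − Φ(1.74/√16.7)) = 2(1 − Φ(0.4258)) ≈ 0.6703

By the reflection principle for standard BM, P(τ_b ≤ t) = 2 · P(B_t ≥ b). Since B_t ~ N(0, t), P(B_t ≥ 1.74) = 1 − Φ(1.74/√t) = 1 − Φ(1.74/√16.7) = 1 − Φ(0.4258) ≈ 0.33513. Doubling: P(τ_{1.74} ≤ 16.7) ≈ 2 · 0.33513 = 0.67026 ≈ 0.6703.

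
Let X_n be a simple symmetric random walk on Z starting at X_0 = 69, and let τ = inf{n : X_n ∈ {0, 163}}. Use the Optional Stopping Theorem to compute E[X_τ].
E[X_τ] = 69

X_n is a martingale and τ is a bounded-mean stopping time (indeed τ is finite a.s. with bounded expectation since the walk is in a bounded region). By the OST, E[X_τ] = E[X_0] = 69. Equivalently: E[X_τ] = 163 · P(hit 163 first) + 0 · P(hit 0 first) = 163 · (69/163) = 69.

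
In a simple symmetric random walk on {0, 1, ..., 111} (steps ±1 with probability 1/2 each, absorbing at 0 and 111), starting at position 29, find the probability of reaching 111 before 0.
P(hit 111 before 0) = 29/111

Let u_k = P(hit 111 before 0 | start at k). Then u_0 = 0, u_111 = 1, and u_k = u_{k-1}/2 + u_{k+1}/2 for 1 ≤ k ≤ 110. This harmonic recurrence is solved by u_k = k/111, giving u_29 = 29/111.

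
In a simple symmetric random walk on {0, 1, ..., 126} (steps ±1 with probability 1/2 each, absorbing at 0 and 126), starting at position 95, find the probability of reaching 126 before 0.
P(hit 126 before 0) = 95/126

Let u_k = P(hit 126 before 0 | start at k). Then u_0 = 0, u_126 = 1, and u_k = u_{k-1}/2 + u_{k+1}/2 for 1 ≤ k ≤ 125. This harmonic recurrence is solved by u_k = k/126, giving u_95 = 95/126.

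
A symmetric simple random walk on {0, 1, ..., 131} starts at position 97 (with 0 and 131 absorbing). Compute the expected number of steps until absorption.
E[τ | X_0 = 97] = 3298

Let v_k = E[τ | X_0 = k]. Boundary: v_0 = v_131 = 0. Recurrence: v_k = 1 + (v_{k-1} + v_{k+1})/2 for 1 ≤ k ≤ 130. The particular solution to v_k − (v_{k-1} + v_{k+1})/2 = 1 is v_k = −k^2. Adding homogeneous solution A + B k and matching boundaries gives v_k = k (131 − k). Substituting k = 97: v_97 = 97 · 34 = 3298.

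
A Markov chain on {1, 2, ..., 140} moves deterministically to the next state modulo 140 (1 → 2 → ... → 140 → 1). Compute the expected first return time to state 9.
E[T_9 | X_0 = 9] = 140

The chain cycles deterministically, so starting at state 9 it returns in exactly 140 steps. Equivalently, the stationary distribution is uniform π_j = 1/140 for every state j, so by Kac's formula E[T_9] = 1/π_9 = 140.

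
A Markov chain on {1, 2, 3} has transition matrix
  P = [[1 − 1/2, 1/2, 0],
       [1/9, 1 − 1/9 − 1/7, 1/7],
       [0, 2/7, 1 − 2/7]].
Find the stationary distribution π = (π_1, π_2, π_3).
π = (4/31, 18/31, 9/31)

This is a birth-death chain on three states, which satisfies detailed balance: π_1 · P_{12} = π_2 · P_{21} and π_2 · P_{23} = π_3 · P_{32}.
From π_1 · 1/2 = π_2 · 1/9: π_2/π_1 = (1/2)/(1/9) = 9/2.
From π_2 · 1/7 = π_3 · 2/7: π_3/π_2 = (1/7)/(2/7) = 1/2.
Take π_1 proportional to 1; then unnormalized π = (1, 9/2, 9/4). Normalize by dividing by the sum 31/4:
  π = (4/31, 18/31, 9/31).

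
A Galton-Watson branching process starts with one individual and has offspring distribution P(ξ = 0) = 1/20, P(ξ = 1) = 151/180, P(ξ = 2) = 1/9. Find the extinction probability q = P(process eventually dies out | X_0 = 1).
q = 9/20

The pgf is f(s) = 1/20 + 151/180·s + 1/9·s². The extinction probability q is the smallest fixed point of f in [0, 1]. Setting s = f(s):
  1/9·s² + (151/180 − 1)·s + 1/20 = 0
  1/9·s² − (1/20 + 1/9)·s + 1/20 = 0
which factors as (s − 1)·(1/9·s − 1/20) = 0, giving roots s = 1 and s = (1/20)/(1/9) = 9/20.
Mean offspring μ = 151/180 + 2·1/9 = 191/180 > 1 (supercritical), so q < 1. The extinction probability is the smaller root: q = (1/20)/(1/9) = 9/20.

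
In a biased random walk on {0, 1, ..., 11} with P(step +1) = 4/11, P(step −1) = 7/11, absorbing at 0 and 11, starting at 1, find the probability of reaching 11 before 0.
P(hit 11 before 0) = (1 − (7/4)^1) / (1 − (7/4)^11) = 1048576/657710813

Let u_k denote P(reach 11 before 0 | start at k). Boundary: u_0 = 0, u_11 = 1. Recurrence: u_k = 4/11·u_{k+1} + 7/11·u_{k-1} for 1 ≤ k ≤ 10. Try u_k = A + B·r^k with r = q/p = (7/11)/(4/11) = 7/4. Substitution satisfies the recurrence; boundary conditions give:
  u_k = (1 − r^k) / (1 − r^N) = (1 − (7/4)^1) / (1 − (7/4)^11) = 1048576/657710813.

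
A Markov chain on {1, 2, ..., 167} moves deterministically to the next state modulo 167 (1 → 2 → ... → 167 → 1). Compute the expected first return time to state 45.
E[T_45 | X_0 = 45] = 167

The chain cycles deterministically, so starting at state 45 it returns in exactly 167 steps. Equivalently, the stationary distribution is uniform π_j = 1/167 for every state j, so by Kac's formula E[T_45] = 1/π_45 = 167.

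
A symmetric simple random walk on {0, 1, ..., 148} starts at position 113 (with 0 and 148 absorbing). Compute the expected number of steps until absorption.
E[τ | X_0 = 113] = 3955

Let v_k = E[τ | X_0 = k]. Boundary: v_0 = v_148 = 0. Recurrence: v_k = 1 + (v_{k-1} + v_{k+1})/2 for 1 ≤ k ≤ 147. The particular solution to v_k − (v_{k-1} + v_{k+1})/2 = 1 is v_k = −k^2. Adding homogeneous solution A + B k and matching boundaries gives v_k = k (148 − k). Substituting k = 113: v_113 = 113 · 35 = 3955.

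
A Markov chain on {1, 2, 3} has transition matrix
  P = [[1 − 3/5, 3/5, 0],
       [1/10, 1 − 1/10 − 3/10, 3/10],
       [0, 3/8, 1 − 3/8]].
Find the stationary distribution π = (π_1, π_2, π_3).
π = (5/59, 30/59, 24/59)

This is a birth-death chain on three states, which satisfies detailed balance: π_1 · P_{12} = π_2 · P_{21} and π_2 · P_{23} = π_3 · P_{32}.
From π_1 · 3/5 = π_2 · 1/10: π_2/π_1 = (3/5)/(1/10) = 6.
From π_2 · 3/10 = π_3 · 3/8: π_3/π_2 = (3/10)/(3/8) = 4/5.
Take π_1 proportional to 1; then unnormalized π = (1, 6, 24/5). Normalize by dividing by the sum 59/5:
  π = (5/59, 30/59, 24/59).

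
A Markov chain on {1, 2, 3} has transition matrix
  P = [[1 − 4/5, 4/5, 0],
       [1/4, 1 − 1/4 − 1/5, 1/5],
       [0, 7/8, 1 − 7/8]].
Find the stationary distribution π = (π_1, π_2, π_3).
π = (175/863, 560/863, 128/863)

This is a birth-death chain on three states, which satisfies detailed balance: π_1 · P_{12} = π_2 · P_{21} and π_2 · P_{23} = π_3 · P_{32}.
From π_1 · 4/5 = π_2 · 1/4: π_2/π_1 = (4/5)/(1/4) = 16/5.
From π_2 · 1/5 = π_3 · 7/8: π_3/π_2 = (1/5)/(7/8) = 8/35.
Take π_1 proportional to 1; then unnormalized π = (1, 16/5, 128/175). Normalize by dividing by the sum 863/175:
  π = (175/863, 560/863, 128/863).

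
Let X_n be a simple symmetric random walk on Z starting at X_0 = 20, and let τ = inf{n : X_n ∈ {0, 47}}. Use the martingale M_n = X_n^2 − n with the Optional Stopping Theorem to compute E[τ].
E[τ] = 540

M_n = X_n^2 − n is a martingale (since E[X_{n+1}^2 | F_n] = X_n^2 + 1). By OST (τ has finite mean in a bounded region), E[M_τ] = E[M_0] = X_0^2 − 0 = 20^2 = 400. Also E[M_τ] = E[X_τ^2] − E[τ]. The walk exits at 0 or 47, with P(hit 47 first) = 20/47, so E[X_τ^2] = 47^2 · 20/47 + 0 = 940. Thus E[τ] = E[X_τ^2] − E[M_τ] = 940 − 400 = 540 = 20(47 − 20) = 540.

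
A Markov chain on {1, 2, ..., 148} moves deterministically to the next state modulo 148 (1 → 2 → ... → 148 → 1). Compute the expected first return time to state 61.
E[T_61 | X_0 = 61] = 148

The chain cycles deterministically, so starting at state 61 it returns in exactly 148 steps. Equivalently, the stationary distribution is uniform π_j = 1/148 for every state j, so by Kac's formula E[T_61] = 1/π_61 = 148.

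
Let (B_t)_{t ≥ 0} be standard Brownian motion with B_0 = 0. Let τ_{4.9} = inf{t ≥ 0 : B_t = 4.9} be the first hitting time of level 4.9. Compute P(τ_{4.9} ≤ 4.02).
P(τ_{4.9} ≤ 4.02) = 2(1 − Φ(4.9/√4.02)) = 2(1 − Φ(2.4439)) ≈ 0.0145

By the reflection principle for standard BM, P(τ_b ≤ t) = 2 · P(B_t ≥ b). Since B_t ~ N(0, t), P(B_t ≥ 4.9) = 1 − Φ(4.9/√t) = 1 − Φ(4.9/√4.02) = 1 − Φ(2.4439) ≈ 0.00726. Doubling: P(τ_{4.9} ≤ 4.02) ≈ 2 · 0.00726 = 0.01452 ≈ 0.0145.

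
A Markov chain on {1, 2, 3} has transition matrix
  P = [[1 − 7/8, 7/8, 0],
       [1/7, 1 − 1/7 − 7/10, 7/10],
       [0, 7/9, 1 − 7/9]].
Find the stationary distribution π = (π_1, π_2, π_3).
π = (80/1011, 490/1011, 147/337)

This is a birth-death chain on three states, which satisfies detailed balance: π_1 · P_{12} = π_2 · P_{21} and π_2 · P_{23} = π_3 · P_{32}.
From π_1 · 7/8 = π_2 · 1/7: π_2/π_1 = (7/8)/(1/7) = 49/8.
From π_2 · 7/10 = π_3 · 7/9: π_3/π_2 = (7/10)/(7/9) = 9/10.
Take π_1 proportional to 1; then unnormalized π = (1, 49/8, 441/80). Normalize by dividing by the sum 1011/80:
  π = (80/1011, 490/1011, 147/337).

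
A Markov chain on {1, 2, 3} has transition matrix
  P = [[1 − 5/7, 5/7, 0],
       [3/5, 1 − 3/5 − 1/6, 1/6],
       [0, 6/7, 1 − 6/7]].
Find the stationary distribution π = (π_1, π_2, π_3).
π = (756/1831, 900/1831, 175/1831)

This is a birth-death chain on three states, which satisfies detailed balance: π_1 · P_{12} = π_2 · P_{21} and π_2 · P_{23} = π_3 · P_{32}.
From π_1 · 5/7 = π_2 · 3/5: π_2/π_1 = (5/7)/(3/5) = 25/21.
From π_2 · 1/6 = π_3 · 6/7: π_3/π_2 = (1/6)/(6/7) = 7/36.
Take π_1 proportional to 1; then unnormalized π = (1, 25/21, 25/108). Normalize by dividing by the sum 1831/756:
  π = (756/1831, 900/1831, 175/1831).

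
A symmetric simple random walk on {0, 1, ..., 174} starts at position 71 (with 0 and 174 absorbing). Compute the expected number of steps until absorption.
E[τ | X_0 = 71] = 7313

Let v_k = E[τ | X_0 = k]. Boundary: v_0 = v_174 = 0. Recurrence: v_k = 1 + (v_{k-1} + v_{k+1})/2 for 1 ≤ k ≤ 173. The particular solution to v_k − (v_{k-1} + v_{k+1})/2 = 1 is v_k = −k^2. Adding homogeneous solution A + B k and matching boundaries gives v_k = k (174 − k). Substituting k = 71: v_71 = 71 · 103 = 7313.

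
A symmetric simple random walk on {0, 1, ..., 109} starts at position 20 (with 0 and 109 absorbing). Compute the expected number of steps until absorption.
E[τ | X_0 = 20] = 1780

Let v_k = E[τ | X_0 = k]. Boundary: v_0 = v_109 = 0. Recurrence: v_k = 1 + (v_{k-1} + v_{k+1})/2 for 1 ≤ k ≤ 108. The particular solution to v_k − (v_{k-1} + v_{k+1})/2 = 1 is v_k = −k^2. Adding homogeneous solution A + B k and matching boundaries gives v_k = k (109 − k). Substituting k = 20: v_20 = 20 · 89 = 1780.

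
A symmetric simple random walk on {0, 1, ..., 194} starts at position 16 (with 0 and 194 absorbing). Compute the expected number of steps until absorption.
E[τ | X_0 = 16] = 2848

Let v_k = E[τ | X_0 = k]. Boundary: v_0 = v_194 = 0. Recurrence: v_k = 1 + (v_{k-1} + v_{k+1})/2 for 1 ≤ k ≤ 193. The particular solution to v_k − (v_{k-1} + v_{k+1})/2 = 1 is v_k = −k^2. Adding homogeneous solution A + B k and matching boundaries gives v_k = k (194 − k). Substituting k = 16: v_16 = 16 · 178 = 2848.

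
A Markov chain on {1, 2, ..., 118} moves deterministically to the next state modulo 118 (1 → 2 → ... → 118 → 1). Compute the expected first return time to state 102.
E[T_102 | X_0 = 102] = 118

The chain cycles deterministically, so starting at state 102 it returns in exactly 118 steps. Equivalently, the stationary distribution is uniform π_j = 1/118 for every state j, so by Kac's formula E[T_102] = 1/π_102 = 118.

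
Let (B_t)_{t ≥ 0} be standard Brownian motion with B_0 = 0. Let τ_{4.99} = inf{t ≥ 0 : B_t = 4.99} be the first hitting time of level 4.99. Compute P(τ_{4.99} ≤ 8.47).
P(τ_{4.99} ≤ 8.47) = 2(1 − Φ(4.99/√8.47)) = 2(1 − Φ(1.7146)) ≈ 0.0864

By the reflection principle for standard BM, P(τ_b ≤ t) = 2 · P(B_t ≥ b). Since B_t ~ N(0, t), P(B_t ≥ 4.99) = 1 − Φ(4.99/√t) = 1 − Φ(4.99/√8.47) = 1 − Φ(1.7146) ≈ 0.04321. Doubling: P(τ_{4.99} ≤ 8.47) ≈ 2 · 0.04321 = 0.08642 ≈ 0.0864.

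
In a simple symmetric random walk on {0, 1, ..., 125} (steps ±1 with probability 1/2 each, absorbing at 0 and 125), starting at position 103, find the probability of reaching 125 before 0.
P(hit 125 before 0) = 103/125

Let u_k = P(hit 125 before 0 | start at k). Then u_0 = 0, u_125 = 1, and u_k = u_{k-1}/2 + u_{k+1}/2 for 1 ≤ k ≤ 124. This harmonic recurrence is solved by u_k = k/125, giving u_103 = 103/125.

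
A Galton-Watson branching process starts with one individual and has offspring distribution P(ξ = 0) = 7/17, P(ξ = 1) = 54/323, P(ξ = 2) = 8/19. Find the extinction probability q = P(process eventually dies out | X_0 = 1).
q = 133/136

The pgf is f(s) = 7/17 + 54/323·s + 8/19·s². The extinction probability q is the smallest fixed point of f in [0, 1]. Setting s = f(s):
  8/19·s² + (54/323 − 1)·s + 7/17 = 0
  8/19·s² − (7/17 + 8/19)·s + 7/17 = 0
which factors as (s − 1)·(8/19·s − 7/17) = 0, giving roots s = 1 and s = (7/17)/(8/19) = 133/136.
Mean offspring μ = 54/323 + 2·8/19 = 326/323 > 1 (supercritical), so q < 1. The extinction probability is the smaller root: q = (7/17)/(8/19) = 133/136.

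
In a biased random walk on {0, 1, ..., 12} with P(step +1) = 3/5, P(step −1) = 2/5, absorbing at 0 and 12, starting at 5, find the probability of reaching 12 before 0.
P(hit 12 before 0) = (1 − (2/3)^5) / (1 − (2/3)^12) = 461457/527345

Let u_k denote P(reach 12 before 0 | start at k). Boundary: u_0 = 0, u_12 = 1. Recurrence: u_k = 3/5·u_{k+1} + 2/5·u_{k-1} for 1 ≤ k ≤ 11. Try u_k = A + B·r^k with r = q/p = (2/5)/(3/5) = 2/3. Substitution satisfies the recurrence; boundary conditions give:
  u_k = (1 − r^k) / (1 − r^N) = (1 − (2/3)^5) / (1 − (2/3)^12) = 461457/527345.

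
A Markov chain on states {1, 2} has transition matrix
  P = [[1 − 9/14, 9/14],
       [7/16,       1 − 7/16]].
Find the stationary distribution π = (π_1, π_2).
π_1 = 49/121, π_2 = 72/121

Solve πP = π with π_1 + π_2 = 1. From πP = π: π_1 · (1 − 9/14) + π_2 · 7/16 = π_1 ⇒ π_2 · 7/16 = π_1 · 9/14 ⇒ π_2/π_1 = (9/14)/(7/16) = 72/49. Together with π_1 + π_2 = 1:
  π_1 = (7/16)/(9/14 + 7/16) = (7/16)/(121/112) = 49/121,
  π_2 = (9/14)/(9/14 + 7/16) = (9/14)/(121/112) = 72/121.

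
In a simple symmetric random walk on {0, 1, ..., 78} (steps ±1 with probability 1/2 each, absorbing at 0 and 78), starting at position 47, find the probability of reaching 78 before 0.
P(hit 78 before 0) = 47/78

Let u_k = P(hit 78 before 0 | start at k). Then u_0 = 0, u_78 = 1, and u_k = u_{k-1}/2 + u_{k+1}/2 for 1 ≤ k ≤ 77. This harmonic recurrence is solved by u_k = k/78, giving u_47 = 47/78.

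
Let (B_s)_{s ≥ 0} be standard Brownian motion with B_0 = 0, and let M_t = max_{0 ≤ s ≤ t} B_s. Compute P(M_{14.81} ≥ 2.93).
P(M_{14.81} ≥ 2.93) = 2·P(B_{14.81} ≥ 2.93) = 2(1 − Φ(2.93/√14.81)) ≈ 0.4464

By the reflection principle for Brownian motion, P(M_t ≥ a) = 2 · P(B_t ≥ a) for a ≥ 0. Since B_t ~ N(0, t), P(B_t ≥ 2.93) = 1 − Φ(2.93/√t) = 1 − Φ(2.93/√14.81) = 1 − Φ(0.7614). So
  P(M_{14.81} ≥ 2.93) = 2(1 − Φ(0.7614)) ≈ 0.4464.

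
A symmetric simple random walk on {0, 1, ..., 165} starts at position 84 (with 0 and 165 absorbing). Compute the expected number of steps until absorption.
E[τ | X_0 = 84] = 6804

Let v_k = E[τ | X_0 = k]. Boundary: v_0 = v_165 = 0. Recurrence: v_k = 1 + (v_{k-1} + v_{k+1})/2 for 1 ≤ k ≤ 164. The particular solution to v_k − (v_{k-1} + v_{k+1})/2 = 1 is v_k = −k^2. Adding homogeneous solution A + B k and matching boundaries gives v_k = k (165 − k). Substituting k = 84: v_84 = 84 · 81 = 6804.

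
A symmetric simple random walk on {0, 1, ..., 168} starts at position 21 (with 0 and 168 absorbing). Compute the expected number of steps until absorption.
E[τ | X_0 = 21] = 3087

Let v_k = E[τ | X_0 = k]. Boundary: v_0 = v_168 = 0. Recurrence: v_k = 1 + (v_{k-1} + v_{k+1})/2 for 1 ≤ k ≤ 167. The particular solution to v_k − (v_{k-1} + v_{k+1})/2 = 1 is v_k = −k^2. Adding homogeneous solution A + B k and matching boundaries gives v_k = k (168 − k). Substituting k = 21: v_21 = 21 · 147 = 3087.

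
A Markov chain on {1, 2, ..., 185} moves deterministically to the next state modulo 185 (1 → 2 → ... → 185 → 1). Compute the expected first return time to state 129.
E[T_129 | X_0 = 129] = 185

The chain cycles deterministically, so starting at state 129 it returns in exactly 185 steps. Equivalently, the stationary distribution is uniform π_j = 1/185 for every state j, so by Kac's formula E[T_129] = 1/π_129 = 185.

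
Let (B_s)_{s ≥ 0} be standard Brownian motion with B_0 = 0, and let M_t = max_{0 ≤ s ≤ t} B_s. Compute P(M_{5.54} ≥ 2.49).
P(M_{5.54} ≥ 2.49) = 2·P(B_{5.54} ≥ 2.49) = 2(1 − Φ(2.49/√5.54)) ≈ 0.2901

By the reflection principle for Brownian motion, P(M_t ≥ a) = 2 · P(B_t ≥ a) for a ≥ 0. Since B_t ~ N(0, t), P(B_t ≥ 2.49) = 1 − Φ(2.49/√t) = 1 − Φ(2.49/√5.54) = 1 − Φ(1.0579). So
  P(M_{5.54} ≥ 2.49) = 2(1 − Φ(1.0579)) ≈ 0.2901.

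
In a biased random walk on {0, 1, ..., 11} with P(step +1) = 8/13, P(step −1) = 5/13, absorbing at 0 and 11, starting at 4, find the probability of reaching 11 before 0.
P(hit 11 before 0) = (1 − (5/8)^4) / (1 − (5/8)^11) = 2426404864/2847035489

Let u_k denote P(reach 11 before 0 | start at k). Boundary: u_0 = 0, u_11 = 1. Recurrence: u_k = 8/13·u_{k+1} + 5/13·u_{k-1} for 1 ≤ k ≤ 10. Try u_k = A + B·r^k with r = q/p = (5/13)/(8/13) = 5/8. Substitution satisfies the recurrence; boundary conditions give:
  u_k = (1 − r^k) / (1 − r^N) = (1 − (5/8)^4) / (1 − (5/8)^11) = 2426404864/2847035489.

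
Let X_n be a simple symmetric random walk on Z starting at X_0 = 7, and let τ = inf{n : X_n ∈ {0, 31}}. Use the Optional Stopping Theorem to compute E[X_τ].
E[X_τ] = 7

X_n is a martingale and τ is a bounded-mean stopping time (indeed τ is finite a.s. with bounded expectation since the walk is in a bounded region). By the OST, E[X_τ] = E[X_0] = 7. Equivalently: E[X_τ] = 31 · P(hit 31 first) + 0 · P(hit 0 first) = 31 · (7/31) = 7.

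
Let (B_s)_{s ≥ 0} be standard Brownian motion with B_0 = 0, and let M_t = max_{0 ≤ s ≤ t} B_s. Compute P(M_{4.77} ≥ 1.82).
P(M_{4.77} ≥ 1.82) = 2·P(B_{4.77} ≥ 1.82) = 2(1 − Φ(1.82/√4.77)) ≈ 0.4047

By the reflection principle for Brownian motion, P(M_t ≥ a) = 2 · P(B_t ≥ a) for a ≥ 0. Since B_t ~ N(0, t), P(B_t ≥ 1.82) = 1 − Φ(1.82/√t) = 1 − Φ(1.82/√4.77) = 1 − Φ(0.8333). So
  P(M_{4.77} ≥ 1.82) = 2(1 − Φ(0.8333)) ≈ 0.4047.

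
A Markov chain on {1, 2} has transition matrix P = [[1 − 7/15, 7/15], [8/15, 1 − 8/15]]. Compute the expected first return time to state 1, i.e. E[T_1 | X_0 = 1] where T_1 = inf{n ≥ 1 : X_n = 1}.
E[T_1 | X_0 = 1] = 1/π_1 = 15/8

For an irreducible recurrent Markov chain with stationary distribution π, E[T_i | X_0 = i] = 1/π_i (Kac's formula). Here π_1 = (8/15)/(7/15 + 8/15) = (8/15)/(1) = 8/15, so E[T_1 | X_0 = 1] = 1/π_1 = (7/15 + 8/15)/(8/15) = (1)/(8/15) = 15/8.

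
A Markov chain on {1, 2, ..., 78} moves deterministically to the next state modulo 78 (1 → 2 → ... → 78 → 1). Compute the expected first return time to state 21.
E[T_21 | X_0 = 21] = 78

The chain cycles deterministically, so starting at state 21 it returns in exactly 78 steps. Equivalently, the stationary distribution is uniform π_j = 1/78 for every state j, so by Kac's formula E[T_21] = 1/π_21 = 78.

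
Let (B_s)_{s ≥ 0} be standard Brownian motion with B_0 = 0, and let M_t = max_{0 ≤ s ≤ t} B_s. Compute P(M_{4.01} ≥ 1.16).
P(M_{4.01} ≥ 1.16) = 2·P(B_{4.01} ≥ 1.16) = 2(1 − Φ(1.16/√4.01)) ≈ 0.5624

By the reflection principle for Brownian motion, P(M_t ≥ a) = 2 · P(B_t ≥ a) for a ≥ 0. Since B_t ~ N(0, t), P(B_t ≥ 1.16) = 1 − Φ(1.16/√t) = 1 − Φ(1.16/√4.01) = 1 − Φ(0.5793). So
  P(M_{4.01} ≥ 1.16) = 2(1 − Φ(0.5793)) ≈ 0.5624.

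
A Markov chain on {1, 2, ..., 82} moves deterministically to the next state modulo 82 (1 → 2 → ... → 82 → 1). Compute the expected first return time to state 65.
E[T_65 | X_0 = 65] = 82

The chain cycles deterministically, so starting at state 65 it returns in exactly 82 steps. Equivalently, the stationary distribution is uniform π_j = 1/82 for every state j, so by Kac's formula E[T_65] = 1/π_65 = 82.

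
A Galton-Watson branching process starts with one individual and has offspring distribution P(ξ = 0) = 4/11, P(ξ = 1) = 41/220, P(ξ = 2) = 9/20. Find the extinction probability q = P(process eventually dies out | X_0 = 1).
q = 80/99

The pgf is f(s) = 4/11 + 41/220·s + 9/20·s². The extinction probability q is the smallest fixed point of f in [0, 1]. Setting s = f(s):
  9/20·s² + (41/220 − 1)·s + 4/11 = 0
  9/20·s² − (4/11 + 9/20)·s + 4/11 = 0
which factors as (s − 1)·(9/20·s − 4/11) = 0, giving roots s = 1 and s = (4/11)/(9/20) = 80/99.
Mean offspring μ = 41/220 + 2·9/20 = 239/220 > 1 (supercritical), so q < 1. The extinction probability is the smaller root: q = (4/11)/(9/20) = 80/99.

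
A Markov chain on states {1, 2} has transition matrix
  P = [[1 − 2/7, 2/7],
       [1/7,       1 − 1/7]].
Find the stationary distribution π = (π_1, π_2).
π_1 = 1/3, π_2 = 2/3

Solve πP = π with π_1 + π_2 = 1. From πP = π: π_1 · (1 − 2/7) + π_2 · 1/7 = π_1 ⇒ π_2 · 1/7 = π_1 · 2/7 ⇒ π_2/π_1 = (2/7)/(1/7) = 2. Together with π_1 + π_2 = 1:
  π_1 = (1/7)/(2/7 + 1/7) = (1/7)/(3/7) = 1/3,
  π_2 = (2/7)/(2/7 + 1/7) = (2/7)/(3/7) = 2/3.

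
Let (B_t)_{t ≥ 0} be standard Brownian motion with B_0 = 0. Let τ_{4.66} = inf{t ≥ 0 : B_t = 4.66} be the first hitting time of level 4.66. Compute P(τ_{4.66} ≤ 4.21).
P(τ_{4.66} ≤ 4.21) = 2(1 − Φ(4.66/√4.21)) = 2(1 − Φ(2.2711)) ≈ 0.0231

By the reflection principle for standard BM, P(τ_b ≤ t) = 2 · P(B_t ≥ b). Since B_t ~ N(0, t), P(B_t ≥ 4.66) = 1 − Φ(4.66/√t) = 1 − Φ(4.66/√4.21) = 1 − Φ(2.2711) ≈ 0.01157. Doubling: P(τ_{4.66} ≤ 4.21) ≈ 2 · 0.01157 = 0.02314 ≈ 0.0231.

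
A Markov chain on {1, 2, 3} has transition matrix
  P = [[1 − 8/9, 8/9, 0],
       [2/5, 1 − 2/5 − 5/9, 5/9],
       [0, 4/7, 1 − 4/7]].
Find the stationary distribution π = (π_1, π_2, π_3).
π = (81/436, 45/109, 175/436)

This is a birth-death chain on three states, which satisfies detailed balance: π_1 · P_{12} = π_2 · P_{21} and π_2 · P_{23} = π_3 · P_{32}.
From π_1 · 8/9 = π_2 · 2/5: π_2/π_1 = (8/9)/(2/5) = 20/9.
From π_2 · 5/9 = π_3 · 4/7: π_3/π_2 = (5/9)/(4/7) = 35/36.
Take π_1 proportional to 1; then unnormalized π = (1, 20/9, 175/81). Normalize by dividing by the sum 436/81:
  π = (81/436, 45/109, 175/436).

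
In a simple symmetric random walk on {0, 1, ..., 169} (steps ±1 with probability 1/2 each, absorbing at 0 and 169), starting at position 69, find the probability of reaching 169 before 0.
P(hit 169 before 0) = 69/169

Let u_k = P(hit 169 before 0 | start at k). Then u_0 = 0, u_169 = 1, and u_k = u_{k-1}/2 + u_{k+1}/2 for 1 ≤ k ≤ 168. This harmonic recurrence is solved by u_k = k/169, giving u_69 = 69/169.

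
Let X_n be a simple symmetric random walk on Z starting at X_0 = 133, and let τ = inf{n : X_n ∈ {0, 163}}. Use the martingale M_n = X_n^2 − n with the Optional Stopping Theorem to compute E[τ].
E[τ] = 3990

M_n = X_n^2 − n is a martingale (since E[X_{n+1}^2 | F_n] = X_n^2 + 1). By OST (τ has finite mean in a bounded region), E[M_τ] = E[M_0] = X_0^2 − 0 = 133^2 = 17689. Also E[M_τ] = E[X_τ^2] − E[τ]. The walk exits at 0 or 163, with P(hit 163 first) = 133/163, so E[X_τ^2] = 163^2 · 133/163 + 0 = 21679. Thus E[τ] = E[X_τ^2] − E[M_τ] = 21679 − 17689 = 3990 = 133(163 − 133) = 3990.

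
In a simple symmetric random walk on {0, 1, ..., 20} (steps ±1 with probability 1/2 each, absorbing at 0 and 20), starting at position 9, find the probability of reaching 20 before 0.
P(hit 20 before 0) = 9/20

Let u_k = P(hit 20 before 0 | start at k). Then u_0 = 0, u_20 = 1, and u_k = u_{k-1}/2 + u_{k+1}/2 for 1 ≤ k ≤ 19. This harmonic recurrence is solved by u_k = k/20, giving u_9 = 9/20.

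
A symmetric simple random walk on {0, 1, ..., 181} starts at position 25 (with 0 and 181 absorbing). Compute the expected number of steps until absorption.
E[τ | X_0 = 25] = 3900

Let v_k = E[τ | X_0 = k]. Boundary: v_0 = v_181 = 0. Recurrence: v_k = 1 + (v_{k-1} + v_{k+1})/2 for 1 ≤ k ≤ 180. The particular solution to v_k − (v_{k-1} + v_{k+1})/2 = 1 is v_k = −k^2. Adding homogeneous solution A + B k and matching boundaries gives v_k = k (181 − k). Substituting k = 25: v_25 = 25 · 156 = 3900.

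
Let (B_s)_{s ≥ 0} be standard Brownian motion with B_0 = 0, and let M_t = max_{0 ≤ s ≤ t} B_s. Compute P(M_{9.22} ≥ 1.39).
P(M_{9.22} ≥ 1.39) = 2·P(B_{9.22} ≥ 1.39) = 2(1 − Φ(1.39/√9.22)) ≈ 0.6471

By the reflection principle for Brownian motion, P(M_t ≥ a) = 2 · P(B_t ≥ a) for a ≥ 0. Since B_t ~ N(0, t), P(B_t ≥ 1.39) = 1 − Φ(1.39/√t) = 1 − Φ(1.39/√9.22) = 1 − Φ(0.4578). So
  P(M_{9.22} ≥ 1.39) = 2(1 − Φ(0.4578)) ≈ 0.6471.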